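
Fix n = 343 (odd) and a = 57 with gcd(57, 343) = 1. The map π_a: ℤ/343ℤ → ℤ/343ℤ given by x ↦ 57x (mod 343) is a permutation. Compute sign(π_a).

+1

Orbit of 155 under x↦57x: [155, 260, 71, 274, 183, 141, 148]… (length divides ord_343(57)).
Decompose π into cycles: lengths [49, 49, 49, 49, 49, 49, 7, 7, 7, 7, 7, 7, 1, 1, 1, 1, 1, 1, 1] (19 cycles, including the fixed point 0).
Σ(ℓ_i−1) = 343−19 = 324; sign = (−1)^324 = +1.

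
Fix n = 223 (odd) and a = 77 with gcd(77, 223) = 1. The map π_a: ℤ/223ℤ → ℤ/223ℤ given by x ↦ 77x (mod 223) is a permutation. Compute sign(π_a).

Start at x=149: 149 → 100 → 118 → 166 → 71 → 115 → 158 → … (one orbit).
2 cycles of lengths [222, 1].
sign(π) = (−1)^{n − #cycles} = (−1)^{223−2} = (−1)^221 = -1.

-1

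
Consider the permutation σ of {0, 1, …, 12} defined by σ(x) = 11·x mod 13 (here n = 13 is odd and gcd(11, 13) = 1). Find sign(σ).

Trace 1: π^k(1) = [1, 11, 4, 5, 3, 7, 12] for k=0..6.
π_11 has 2 disjoint cycles with lengths [12, 1] on {0,…,12}.
sign(π) = (−1)^{n − #cycles} = (−1)^{13−2} = (−1)^11 = -1.

-1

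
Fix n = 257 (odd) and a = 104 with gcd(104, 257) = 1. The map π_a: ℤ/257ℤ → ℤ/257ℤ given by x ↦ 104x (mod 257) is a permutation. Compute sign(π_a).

+1

Start at x=134: 134 → 58 → 121 → 248 → 92 → 59 → 225 → … (one orbit).
Cycle lengths of π_104 on ℤ/257ℤ: [128, 128, 1]; 3 cycles in total.
With 3 cycles on 257 points, sign = (−1)^{257−3} = +1.
The Jacobi symbol (104|257) = +1 (Zolotarev) agrees.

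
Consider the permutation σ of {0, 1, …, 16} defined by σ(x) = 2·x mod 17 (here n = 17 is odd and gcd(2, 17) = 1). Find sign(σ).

+1

Orbit of 1 under x↦2x: [1, 2, 4, 8, 16, 15, 13]… (length divides ord_17(2)).
Decompose π into cycles: lengths [8, 8, 1] (3 cycles, including the fixed point 0).
sign(π) = (−1)^{n − #cycles} = (−1)^{17−3} = (−1)^14 = +1.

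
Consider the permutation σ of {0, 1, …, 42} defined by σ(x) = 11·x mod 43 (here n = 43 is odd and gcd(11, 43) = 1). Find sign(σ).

Start at x=21: 21 → 16 → 4 → 1 → 11 → 35 → 41 → 21 (one orbit).
The orbit structure of x ↦ 11x mod 43: 7 orbits of sizes [7, 7, 7, 7, 7, 7, 1].
n − c = 43 − 7 = 36; sign = (−1)^36 = +1.

+1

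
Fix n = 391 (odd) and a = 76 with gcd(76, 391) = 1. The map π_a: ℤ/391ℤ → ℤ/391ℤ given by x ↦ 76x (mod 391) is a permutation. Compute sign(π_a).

Orbit of 43 under x↦76x: [43, 140, 83, 52, 42, 64, 172]… (length divides ord_391(76)).
Cycle type of π: 88×4 + 22 + 8×2 + 1; total 8 cycles.
391 − 8 = 383 transpositions; sign(π) = (−1)^383 = -1.

-1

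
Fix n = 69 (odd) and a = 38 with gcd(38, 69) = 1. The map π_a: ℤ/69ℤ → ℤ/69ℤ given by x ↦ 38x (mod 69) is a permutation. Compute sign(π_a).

+1

Start at x=38: 38 → 64 → 17 → 25 → 53 → 13 → 11 → … (one orbit).
Cycle lengths of π_38 on ℤ/69ℤ: [22, 22, 22, 2, 1]; 5 cycles in total.
5 cycles on 69: each ℓ→(−1)^(ℓ−1), product (−1)^64 = +1.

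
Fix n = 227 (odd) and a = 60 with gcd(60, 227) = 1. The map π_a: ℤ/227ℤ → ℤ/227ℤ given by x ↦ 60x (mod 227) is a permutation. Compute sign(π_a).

Trace 67: π^k(67) = [67, 161, 126, 69, 54, 62, 88] for k=0..6.
Cycle lengths of π_60 on ℤ/227ℤ: [226, 1]; 2 cycles in total.
Σ(ℓ_i−1) = 227−2 = 225; sign = (−1)^225 = -1.

-1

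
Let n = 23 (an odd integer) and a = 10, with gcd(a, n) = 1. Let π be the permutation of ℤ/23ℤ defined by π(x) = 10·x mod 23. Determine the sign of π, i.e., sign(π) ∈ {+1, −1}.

Orbit of 16 under x↦10x: [16, 22, 13, 15, 12, 5, 4]… (length divides ord_23(10)).
Cycle type of π: 22 + 1; total 2 cycles.
2 cycles on 23: each ℓ→(−1)^(ℓ−1), product (−1)^21 = -1.
Zolotarev: (10|23) = -1, matching the cycle-count sign.

-1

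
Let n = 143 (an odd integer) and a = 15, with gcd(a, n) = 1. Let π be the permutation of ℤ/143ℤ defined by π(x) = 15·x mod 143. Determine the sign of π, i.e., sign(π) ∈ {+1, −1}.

Start at x=102: 102 → 100 → 70 → 49 → 20 → 14 → 67 → … (one orbit).
6 cycles of lengths [60, 60, 12, 5, 5, 1].
143 − 6 = 137 transpositions; sign(π) = (−1)^137 = -1.

-1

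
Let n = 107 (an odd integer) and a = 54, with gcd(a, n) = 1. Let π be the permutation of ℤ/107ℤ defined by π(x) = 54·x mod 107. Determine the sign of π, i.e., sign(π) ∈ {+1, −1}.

-1

Start at x=63: 63 → 85 → 96 → 48 → 24 → 12 → 6 → … (one orbit).
The orbit structure of x ↦ 54x mod 107: 2 orbits of sizes [106, 1].
sign(π) = (−1)^{n − #cycles} = (−1)^{107−2} = (−1)^105 = -1.
(54|107)_J = -1 (Zolotarev's lemma cross-check).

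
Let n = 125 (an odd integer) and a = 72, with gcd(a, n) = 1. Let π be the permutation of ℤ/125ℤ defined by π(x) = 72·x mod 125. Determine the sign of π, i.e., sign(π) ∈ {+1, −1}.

-1

Trace 53: π^k(53) = [53, 66, 2, 19, 118, 121, 87] for k=0..6.
4 cycles of lengths [100, 20, 4, 1].
sign(π) = (−1)^{n − #cycles} = (−1)^{125−4} = (−1)^121 = -1.
Check: (72/125) = -1 by Zolotarev.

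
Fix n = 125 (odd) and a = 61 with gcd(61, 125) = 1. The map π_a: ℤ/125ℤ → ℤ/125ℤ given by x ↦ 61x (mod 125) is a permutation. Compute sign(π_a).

+1

Start at x=31: 31 → 16 → 101 → 36 → 71 → 81 → 66 → … (one orbit).
The orbit structure of x ↦ 61x mod 125: 13 orbits of sizes [25, 25, 25, 25, 5, 5, 5, 5, 1, 1, 1, 1, 1].
125 − 13 = 112 transpositions; sign(π) = (−1)^112 = +1.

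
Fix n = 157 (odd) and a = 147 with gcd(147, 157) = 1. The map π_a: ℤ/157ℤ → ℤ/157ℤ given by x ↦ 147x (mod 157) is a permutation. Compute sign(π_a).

Orbit of 17 under x↦147x: [17, 144, 130, 113, 126, 153, 40]… (length divides ord_157(147)).
Cycle type of π: 39×4 + 1; total 5 cycles.
Σ(ℓ_i−1) = 157−5 = 152; sign = (−1)^152 = +1.
Zolotarev: (147|157) = +1, matching the cycle-count sign.

+1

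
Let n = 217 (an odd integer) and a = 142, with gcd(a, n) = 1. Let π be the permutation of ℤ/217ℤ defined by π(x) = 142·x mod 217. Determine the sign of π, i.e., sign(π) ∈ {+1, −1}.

+1

Start at x=81: 81 → 1 → 142 → 200 → 190 → 72 → 25 → … (one orbit).
The orbit structure of x ↦ 142x mod 217: 17 orbits of sizes [15, 15, 15, 15, 15, 15, 15, 15, 15, 15, 15, 15, 15, 15, 3, 3, 1].
217 − 17 = 200 transpositions; sign(π) = (−1)^200 = +1.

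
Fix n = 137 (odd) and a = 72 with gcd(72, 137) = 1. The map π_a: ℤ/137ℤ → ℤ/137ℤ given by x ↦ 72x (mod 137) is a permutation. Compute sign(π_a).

Start at x=34: 34 → 119 → 74 → 122 → 16 → 56 → 59 → … (one orbit).
Decompose π into cycles: lengths [17, 17, 17, 17, 17, 17, 17, 17, 1] (9 cycles, including the fixed point 0).
Σ(ℓ_i−1) = 137−9 = 128; sign = (−1)^128 = +1.
Zolotarev: (72|137) = +1, matching the cycle-count sign.

+1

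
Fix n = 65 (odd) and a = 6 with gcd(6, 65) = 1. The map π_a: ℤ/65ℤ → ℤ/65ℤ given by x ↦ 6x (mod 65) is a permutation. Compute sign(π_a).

-1

Start at x=21: 21 → 61 → 41 → 51 → 46 → 16 → 31 → … (one orbit).
Cycle type of π: 12×5 + 1×5; total 10 cycles.
Σ(ℓ_i−1) = 65−10 = 55; sign = (−1)^55 = -1.
The Jacobi symbol (6|65) = -1 (Zolotarev) agrees.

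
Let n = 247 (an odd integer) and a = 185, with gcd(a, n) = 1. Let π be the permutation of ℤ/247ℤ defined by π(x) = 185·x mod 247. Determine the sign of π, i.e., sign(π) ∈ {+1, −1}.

Trace 9: π^k(9) = [9, 183, 16, 243, 1, 185, 139] for k=0..6.
Decompose π into cycles: lengths [18, 18, 18, 18, 18, 18, 18, 18, 18, 18, 18, 18, 18, 3, 3, 3, 3, 1] (18 cycles, including the fixed point 0).
With 18 cycles on 247 points, sign = (−1)^{247−18} = -1.

-1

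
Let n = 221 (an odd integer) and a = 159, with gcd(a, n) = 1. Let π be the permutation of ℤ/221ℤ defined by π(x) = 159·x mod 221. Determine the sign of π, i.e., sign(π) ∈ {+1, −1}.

-1

Trace 29: π^k(29) = [29, 191, 92, 42, 48, 118, 198] for k=0..6.
Decompose π into cycles: lengths [48, 48, 48, 48, 16, 3, 3, 3, 3, 1] (10 cycles, including the fixed point 0).
Σ(ℓ_i−1) = 221−10 = 211; sign = (−1)^211 = -1.
Zolotarev: (159|221) = -1, matching the cycle-count sign.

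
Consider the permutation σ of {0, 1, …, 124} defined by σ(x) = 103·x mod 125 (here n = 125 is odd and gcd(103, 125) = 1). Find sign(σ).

Start at x=9: 9 → 52 → 106 → 43 → 54 → 62 → 11 → … (one orbit).
Cycle lengths of π_103 on ℤ/125ℤ: [100, 20, 4, 1]; 4 cycles in total.
125 − 4 = 121 transpositions; sign(π) = (−1)^121 = -1.

-1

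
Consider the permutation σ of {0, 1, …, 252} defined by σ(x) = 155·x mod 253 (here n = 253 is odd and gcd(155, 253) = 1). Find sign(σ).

Orbit of 232 under x↦155x: [232, 34, 210, 166, 177, 111, 1]… (length divides ord_253(155)).
22 cycles of lengths [22, 22, 22, 22, 22, 22, 22, 22, 22, 22, 22, 1, 1, 1, 1, 1, 1, 1, 1, 1, 1, 1].
Σ(ℓ_i−1) = 253−22 = 231; sign = (−1)^231 = -1.
Via Zolotarev, sign(π_{155}) = (155|253) = -1.

-1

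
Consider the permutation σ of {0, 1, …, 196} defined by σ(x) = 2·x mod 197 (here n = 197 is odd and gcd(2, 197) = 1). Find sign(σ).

-1

Trace 24: π^k(24) = [24, 48, 96, 192, 187, 177, 157] for k=0..6.
π_2 has 2 disjoint cycles with lengths [196, 1] on {0,…,196}.
sign(π) = (−1)^{n − #cycles} = (−1)^{197−2} = (−1)^195 = -1.
(2|197)_J = -1 (Zolotarev's lemma cross-check).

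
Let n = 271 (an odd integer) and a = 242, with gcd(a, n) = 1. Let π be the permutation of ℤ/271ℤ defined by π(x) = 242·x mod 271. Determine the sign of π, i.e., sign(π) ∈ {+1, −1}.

Orbit of 28 under x↦242x: [28, 1, 242]… (length divides ord_271(242)).
Cycle type of π: 3×90 + 1; total 91 cycles.
271 − 91 = 180 transpositions; sign(π) = (−1)^180 = +1.

+1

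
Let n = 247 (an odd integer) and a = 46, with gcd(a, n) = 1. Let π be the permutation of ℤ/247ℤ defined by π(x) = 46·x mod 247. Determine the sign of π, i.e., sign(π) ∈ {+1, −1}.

+1

Start at x=87: 87 → 50 → 77 → 84 → 159 → 151 → 30 → … (one orbit).
Cycle type of π: 12×19 + 6×3 + 1; total 23 cycles.
Σ(ℓ_i−1) = 247−23 = 224; sign = (−1)^224 = +1.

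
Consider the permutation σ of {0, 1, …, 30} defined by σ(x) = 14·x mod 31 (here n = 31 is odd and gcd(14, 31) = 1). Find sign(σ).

+1

Start at x=25: 25 → 9 → 2 → 28 → 20 → 1 → 14 → … (one orbit).
The orbit structure of x ↦ 14x mod 31: 3 orbits of sizes [15, 15, 1].
With 3 cycles on 31 points, sign = (−1)^{31−3} = +1.
Via Zolotarev, sign(π_{14}) = (14|31) = +1.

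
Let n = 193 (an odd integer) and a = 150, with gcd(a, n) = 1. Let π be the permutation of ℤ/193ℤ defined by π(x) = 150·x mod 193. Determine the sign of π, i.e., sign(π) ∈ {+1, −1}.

+1

Start at x=192: 192 → 43 → 81 → 184 → 1 → 150 → 112 → … (one orbit).
The orbit structure of x ↦ 150x mod 193: 25 orbits of sizes [8, 8, 8, 8, 8, 8, 8, 8, 8, 8, 8, 8, 8, 8, 8, 8, 8, 8, 8, 8, 8, 8, 8, 8, 1].
sign(π) = (−1)^{n − #cycles} = (−1)^{193−25} = (−1)^168 = +1.
Zolotarev: (150|193) = +1, matching the cycle-count sign.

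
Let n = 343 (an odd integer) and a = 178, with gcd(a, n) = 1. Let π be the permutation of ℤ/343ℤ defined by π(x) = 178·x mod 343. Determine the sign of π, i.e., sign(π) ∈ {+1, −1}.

-1

Orbit of 264 under x↦178x: [264, 1, 178, 128, 146, 263, 166]… (length divides ord_343(178)).
Decompose π into cycles: lengths [42, 42, 42, 42, 42, 42, 42, 6, 6, 6, 6, 6, 6, 6, 6, 1] (16 cycles, including the fixed point 0).
sign(π) = (−1)^{n − #cycles} = (−1)^{343−16} = (−1)^327 = -1.
(178|343)_J = -1 (Zolotarev's lemma cross-check).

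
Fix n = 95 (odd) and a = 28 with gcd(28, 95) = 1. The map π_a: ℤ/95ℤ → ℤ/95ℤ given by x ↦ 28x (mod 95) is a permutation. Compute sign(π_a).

Orbit of 23 under x↦28x: [23, 74, 77, 66, 43, 64, 82]… (length divides ord_95(28)).
The orbit structure of x ↦ 28x mod 95: 6 orbits of sizes [36, 36, 9, 9, 4, 1].
n − c = 95 − 6 = 89; sign = (−1)^89 = -1.
Via Zolotarev, sign(π_{28}) = (28|95) = -1.

-1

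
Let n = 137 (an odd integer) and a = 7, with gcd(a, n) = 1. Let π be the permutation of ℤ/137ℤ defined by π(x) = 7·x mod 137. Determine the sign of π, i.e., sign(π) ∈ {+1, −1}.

+1

Start at x=9: 9 → 63 → 30 → 73 → 100 → 15 → 105 → … (one orbit).
π_7 has 3 disjoint cycles with lengths [68, 68, 1] on {0,…,136}.
With 3 cycles on 137 points, sign = (−1)^{137−3} = +1.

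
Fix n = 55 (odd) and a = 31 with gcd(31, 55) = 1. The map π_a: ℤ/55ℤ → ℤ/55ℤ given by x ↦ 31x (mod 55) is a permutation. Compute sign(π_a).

+1

Trace 36: π^k(36) = [36, 16, 1, 31, 26] for k=0..4.
Cycle type of π: 5×10 + 1×5; total 15 cycles.
n − c = 55 − 15 = 40; sign = (−1)^40 = +1.
(31|55)_J = +1 (Zolotarev's lemma cross-check).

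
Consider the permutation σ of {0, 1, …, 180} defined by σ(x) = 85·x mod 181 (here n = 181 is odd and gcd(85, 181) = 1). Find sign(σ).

Orbit of 71 under x↦85x: [71, 62, 21, 156, 47, 13, 19]… (length divides ord_181(85)).
The orbit structure of x ↦ 85x mod 181: 2 orbits of sizes [180, 1].
2 cycles on 181: each ℓ→(−1)^(ℓ−1), product (−1)^179 = -1.
The Jacobi symbol (85|181) = -1 (Zolotarev) agrees.

-1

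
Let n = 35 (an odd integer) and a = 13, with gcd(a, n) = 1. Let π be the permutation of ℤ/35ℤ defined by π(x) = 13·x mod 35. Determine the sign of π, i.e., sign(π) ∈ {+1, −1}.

Trace 29: π^k(29) = [29, 27, 1, 13] for k=0..3.
Cycle type of π: 4×7 + 2×3 + 1; total 11 cycles.
n − c = 35 − 11 = 24; sign = (−1)^24 = +1.
The Jacobi symbol (13|35) = +1 (Zolotarev) agrees.

+1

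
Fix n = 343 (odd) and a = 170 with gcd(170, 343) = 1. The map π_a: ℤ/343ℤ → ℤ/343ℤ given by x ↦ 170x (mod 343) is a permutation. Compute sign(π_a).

+1

Trace 317: π^k(317) = [317, 39, 113, 2, 340, 176, 79] for k=0..6.
π_170 has 7 disjoint cycles with lengths [147, 147, 21, 21, 3, 3, 1] on {0,…,342}.
n − c = 343 − 7 = 336; sign = (−1)^336 = +1.
Via Zolotarev, sign(π_{170}) = (170|343) = +1.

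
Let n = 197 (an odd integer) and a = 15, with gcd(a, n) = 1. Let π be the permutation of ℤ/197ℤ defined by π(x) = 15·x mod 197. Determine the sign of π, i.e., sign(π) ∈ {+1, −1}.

+1

Trace 16: π^k(16) = [16, 43, 54, 22, 133, 25, 178] for k=0..6.
Cycle lengths of π_15 on ℤ/197ℤ: [98, 98, 1]; 3 cycles in total.
sign(π) = (−1)^{n − #cycles} = (−1)^{197−3} = (−1)^194 = +1.
(15|197)_J = +1 (Zolotarev's lemma cross-check).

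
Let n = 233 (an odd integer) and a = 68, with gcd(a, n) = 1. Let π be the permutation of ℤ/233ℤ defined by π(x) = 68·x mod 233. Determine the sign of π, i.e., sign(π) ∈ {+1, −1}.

Start at x=173: 173 → 114 → 63 → 90 → 62 → 22 → 98 → … (one orbit).
The orbit structure of x ↦ 68x mod 233: 2 orbits of sizes [232, 1].
n − c = 233 − 2 = 231; sign = (−1)^231 = -1.

-1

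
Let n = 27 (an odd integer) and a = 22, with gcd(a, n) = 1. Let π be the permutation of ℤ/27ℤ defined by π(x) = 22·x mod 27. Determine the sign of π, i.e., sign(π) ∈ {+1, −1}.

+1

Orbit of 13 under x↦22x: [13, 16, 1, 22, 25, 10, 4]… (length divides ord_27(22)).
Cycle lengths of π_22 on ℤ/27ℤ: [9, 9, 3, 3, 1, 1, 1]; 7 cycles in total.
n − c = 27 − 7 = 20; sign = (−1)^20 = +1.
Zolotarev: (22|27) = +1, matching the cycle-count sign.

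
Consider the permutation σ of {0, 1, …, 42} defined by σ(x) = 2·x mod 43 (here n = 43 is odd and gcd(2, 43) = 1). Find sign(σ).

Trace 27: π^k(27) = [27, 11, 22, 1, 2, 4, 8] for k=0..6.
Cycle lengths of π_2 on ℤ/43ℤ: [14, 14, 14, 1]; 4 cycles in total.
43 − 4 = 39 transpositions; sign(π) = (−1)^39 = -1.

-1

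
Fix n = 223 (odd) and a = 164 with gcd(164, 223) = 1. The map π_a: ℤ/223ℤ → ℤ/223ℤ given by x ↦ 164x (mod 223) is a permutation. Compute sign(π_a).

+1

Start at x=128: 128 → 30 → 14 → 66 → 120 → 56 → 41 → … (one orbit).
π_164 has 7 disjoint cycles with lengths [37, 37, 37, 37, 37, 37, 1] on {0,…,222}.
sign(π) = (−1)^{n − #cycles} = (−1)^{223−7} = (−1)^216 = +1.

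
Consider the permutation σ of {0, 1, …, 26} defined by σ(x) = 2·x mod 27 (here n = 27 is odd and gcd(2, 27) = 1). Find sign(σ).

Orbit of 19 under x↦2x: [19, 11, 22, 17, 7, 14, 1]… (length divides ord_27(2)).
Cycle lengths of π_2 on ℤ/27ℤ: [18, 6, 2, 1]; 4 cycles in total.
With 4 cycles on 27 points, sign = (−1)^{27−4} = -1.
Via Zolotarev, sign(π_{2}) = (2|27) = -1.

-1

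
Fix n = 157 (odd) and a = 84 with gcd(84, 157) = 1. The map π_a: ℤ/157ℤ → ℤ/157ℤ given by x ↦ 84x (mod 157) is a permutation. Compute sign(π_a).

-1

Orbit of 129 under x↦84x: [129, 3, 95, 130, 87, 86, 2]… (length divides ord_157(84)).
π_84 has 2 disjoint cycles with lengths [156, 1] on {0,…,156}.
With 2 cycles on 157 points, sign = (−1)^{157−2} = -1.
Check: (84/157) = -1 by Zolotarev.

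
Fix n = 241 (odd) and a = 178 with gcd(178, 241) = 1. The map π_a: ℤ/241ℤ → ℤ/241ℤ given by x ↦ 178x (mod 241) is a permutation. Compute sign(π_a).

-1

Trace 233: π^k(233) = [233, 22, 60, 76, 32, 153, 1] for k=0..6.
6 cycles of lengths [48, 48, 48, 48, 48, 1].
Σ(ℓ_i−1) = 241−6 = 235; sign = (−1)^235 = -1.
The Jacobi symbol (178|241) = -1 (Zolotarev) agrees.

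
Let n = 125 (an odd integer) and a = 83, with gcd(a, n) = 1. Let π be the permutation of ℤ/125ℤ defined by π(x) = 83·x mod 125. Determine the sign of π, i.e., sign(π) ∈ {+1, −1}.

Start at x=59: 59 → 22 → 76 → 58 → 64 → 62 → 21 → … (one orbit).
The orbit structure of x ↦ 83x mod 125: 4 orbits of sizes [100, 20, 4, 1].
sign(π) = (−1)^{n − #cycles} = (−1)^{125−4} = (−1)^121 = -1.
Zolotarev: (83|125) = -1, matching the cycle-count sign.

-1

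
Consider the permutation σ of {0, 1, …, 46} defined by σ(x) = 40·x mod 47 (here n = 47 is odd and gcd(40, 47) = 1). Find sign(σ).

Start at x=34: 34 → 44 → 21 → 41 → 42 → 35 → 37 → … (one orbit).
Decompose π into cycles: lengths [46, 1] (2 cycles, including the fixed point 0).
sign(π) = (−1)^{n − #cycles} = (−1)^{47−2} = (−1)^45 = -1.
Via Zolotarev, sign(π_{40}) = (40|47) = -1.

-1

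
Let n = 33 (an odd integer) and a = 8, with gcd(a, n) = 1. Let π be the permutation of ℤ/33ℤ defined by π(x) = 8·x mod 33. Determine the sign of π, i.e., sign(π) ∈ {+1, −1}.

+1

Start at x=16: 16 → 29 → 1 → 8 → 31 → 17 → 4 → … (one orbit).
π_8 has 5 disjoint cycles with lengths [10, 10, 10, 2, 1] on {0,…,32}.
Σ(ℓ_i−1) = 33−5 = 28; sign = (−1)^28 = +1.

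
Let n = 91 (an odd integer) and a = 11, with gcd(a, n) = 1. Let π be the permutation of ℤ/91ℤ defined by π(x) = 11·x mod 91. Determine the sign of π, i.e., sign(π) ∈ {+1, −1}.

-1

Orbit of 67 under x↦11x: [67, 9, 8, 88, 58, 1, 11]… (length divides ord_91(11)).
The orbit structure of x ↦ 11x mod 91: 10 orbits of sizes [12, 12, 12, 12, 12, 12, 12, 3, 3, 1].
With 10 cycles on 91 points, sign = (−1)^{91−10} = -1.
Via Zolotarev, sign(π_{11}) = (11|91) = -1.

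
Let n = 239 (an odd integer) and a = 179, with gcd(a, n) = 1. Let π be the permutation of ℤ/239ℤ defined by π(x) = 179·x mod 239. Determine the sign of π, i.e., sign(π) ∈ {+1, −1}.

Trace 183: π^k(183) = [183, 14, 116, 210, 67, 43, 49] for k=0..6.
Decompose π into cycles: lengths [238, 1] (2 cycles, including the fixed point 0).
sign(π) = (−1)^{n − #cycles} = (−1)^{239−2} = (−1)^237 = -1.

-1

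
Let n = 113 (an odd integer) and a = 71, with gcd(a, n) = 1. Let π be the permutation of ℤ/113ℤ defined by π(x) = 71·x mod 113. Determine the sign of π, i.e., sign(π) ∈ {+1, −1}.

Orbit of 18 under x↦71x: [18, 35, 112, 42, 44, 73, 98]… (length divides ord_113(71)).
Decompose π into cycles: lengths [16, 16, 16, 16, 16, 16, 16, 1] (8 cycles, including the fixed point 0).
sign(π) = (−1)^{n − #cycles} = (−1)^{113−8} = (−1)^105 = -1.

-1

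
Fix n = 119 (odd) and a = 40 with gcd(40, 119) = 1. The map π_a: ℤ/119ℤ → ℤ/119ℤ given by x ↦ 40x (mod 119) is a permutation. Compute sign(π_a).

Trace 41: π^k(41) = [41, 93, 31, 50, 96, 32, 90] for k=0..6.
π_40 has 5 disjoint cycles with lengths [48, 48, 16, 6, 1] on {0,…,118}.
With 5 cycles on 119 points, sign = (−1)^{119−5} = +1.
Via Zolotarev, sign(π_{40}) = (40|119) = +1.

+1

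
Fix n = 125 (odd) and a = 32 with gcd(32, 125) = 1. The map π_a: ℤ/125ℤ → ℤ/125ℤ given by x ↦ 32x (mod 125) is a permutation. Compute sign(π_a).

-1

Orbit of 18 under x↦32x: [18, 76, 57, 74, 118, 26, 82]… (length divides ord_125(32)).
Decompose π into cycles: lengths [20, 20, 20, 20, 20, 4, 4, 4, 4, 4, 4, 1] (12 cycles, including the fixed point 0).
Σ(ℓ_i−1) = 125−12 = 113; sign = (−1)^113 = -1.
(32|125)_J = -1 (Zolotarev's lemma cross-check).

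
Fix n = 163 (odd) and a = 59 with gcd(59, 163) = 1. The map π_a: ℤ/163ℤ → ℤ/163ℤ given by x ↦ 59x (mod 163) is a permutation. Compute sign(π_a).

Trace 104: π^k(104) = [104, 105, 1, 59, 58, 162] for k=0..5.
Cycle type of π: 6×27 + 1; total 28 cycles.
Σ(ℓ_i−1) = 163−28 = 135; sign = (−1)^135 = -1.

-1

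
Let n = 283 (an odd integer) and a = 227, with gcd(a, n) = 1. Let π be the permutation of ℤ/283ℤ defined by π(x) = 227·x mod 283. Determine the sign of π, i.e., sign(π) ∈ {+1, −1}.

Start at x=42: 42 → 195 → 117 → 240 → 144 → 143 → 199 → … (one orbit).
Decompose π into cycles: lengths [141, 141, 1] (3 cycles, including the fixed point 0).
n − c = 283 − 3 = 280; sign = (−1)^280 = +1.
Check: (227/283) = +1 by Zolotarev.

+1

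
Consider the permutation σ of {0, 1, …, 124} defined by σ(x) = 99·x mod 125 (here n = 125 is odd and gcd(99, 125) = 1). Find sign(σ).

+1

Orbit of 74 under x↦99x: [74, 76, 24, 1, 99, 51, 49]… (length divides ord_125(99)).
The orbit structure of x ↦ 99x mod 125: 23 orbits of sizes [10, 10, 10, 10, 10, 10, 10, 10, 10, 10, 2, 2, 2, 2, 2, 2, 2, 2, 2, 2, 2, 2, 1].
With 23 cycles on 125 points, sign = (−1)^{125−23} = +1.
(99|125)_J = +1 (Zolotarev's lemma cross-check).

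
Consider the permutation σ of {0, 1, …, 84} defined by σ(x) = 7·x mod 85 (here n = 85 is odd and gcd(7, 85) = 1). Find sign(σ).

+1

Trace 16: π^k(16) = [16, 27, 19, 48, 81, 57, 59] for k=0..6.
Cycle type of π: 16×5 + 4 + 1; total 7 cycles.
7 cycles on 85: each ℓ→(−1)^(ℓ−1), product (−1)^78 = +1.
Via Zolotarev, sign(π_{7}) = (7|85) = +1.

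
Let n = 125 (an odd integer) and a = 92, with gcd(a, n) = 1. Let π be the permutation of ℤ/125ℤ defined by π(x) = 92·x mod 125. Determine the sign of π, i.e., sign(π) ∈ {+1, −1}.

-1

Orbit of 106 under x↦92x: [106, 2, 59, 53, 1, 92, 89]… (length divides ord_125(92)).
π_92 has 4 disjoint cycles with lengths [100, 20, 4, 1] on {0,…,124}.
4 cycles on 125: each ℓ→(−1)^(ℓ−1), product (−1)^121 = -1.
Zolotarev: (92|125) = -1, matching the cycle-count sign.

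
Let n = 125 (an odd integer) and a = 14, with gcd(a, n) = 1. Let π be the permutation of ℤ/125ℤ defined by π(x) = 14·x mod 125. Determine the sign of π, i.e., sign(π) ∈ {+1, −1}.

+1

Orbit of 121 under x↦14x: [121, 69, 91, 24, 86, 79, 106]… (length divides ord_125(14)).
Cycle type of π: 50×2 + 10×2 + 2×2 + 1; total 7 cycles.
125 − 7 = 118 transpositions; sign(π) = (−1)^118 = +1.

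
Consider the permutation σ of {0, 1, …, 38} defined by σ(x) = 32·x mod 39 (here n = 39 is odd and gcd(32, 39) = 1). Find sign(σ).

+1

Orbit of 22 under x↦32x: [22, 2, 25, 20, 16, 5, 4]… (length divides ord_39(32)).
π_32 has 5 disjoint cycles with lengths [12, 12, 12, 2, 1] on {0,…,38}.
39 − 5 = 34 transpositions; sign(π) = (−1)^34 = +1.
(32|39)_J = +1 (Zolotarev's lemma cross-check).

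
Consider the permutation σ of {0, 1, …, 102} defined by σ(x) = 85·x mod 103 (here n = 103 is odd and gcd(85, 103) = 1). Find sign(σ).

-1

Trace 99: π^k(99) = [99, 72, 43, 50, 27, 29, 96] for k=0..6.
Decompose π into cycles: lengths [102, 1] (2 cycles, including the fixed point 0).
With 2 cycles on 103 points, sign = (−1)^{103−2} = -1.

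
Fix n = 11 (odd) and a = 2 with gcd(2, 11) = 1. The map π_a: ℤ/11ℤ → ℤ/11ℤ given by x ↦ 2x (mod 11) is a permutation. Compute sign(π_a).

Start at x=7: 7 → 3 → 6 → 1 → 2 → 4 → 8 → … (one orbit).
Decompose π into cycles: lengths [10, 1] (2 cycles, including the fixed point 0).
n − c = 11 − 2 = 9; sign = (−1)^9 = -1.
Via Zolotarev, sign(π_{2}) = (2|11) = -1.

-1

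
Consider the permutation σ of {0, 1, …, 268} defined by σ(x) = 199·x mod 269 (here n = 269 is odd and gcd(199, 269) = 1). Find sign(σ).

Trace 204: π^k(204) = [204, 246, 265, 11, 37, 100, 263] for k=0..6.
The orbit structure of x ↦ 199x mod 269: 3 orbits of sizes [134, 134, 1].
n − c = 269 − 3 = 266; sign = (−1)^266 = +1.
The Jacobi symbol (199|269) = +1 (Zolotarev) agrees.

+1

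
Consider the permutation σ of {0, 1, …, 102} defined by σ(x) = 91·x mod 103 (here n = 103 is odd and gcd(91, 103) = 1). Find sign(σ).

Start at x=68: 68 → 8 → 7 → 19 → 81 → 58 → 25 → … (one orbit).
π_91 has 3 disjoint cycles with lengths [51, 51, 1] on {0,…,102}.
sign(π) = (−1)^{n − #cycles} = (−1)^{103−3} = (−1)^100 = +1.
Zolotarev: (91|103) = +1, matching the cycle-count sign.

+1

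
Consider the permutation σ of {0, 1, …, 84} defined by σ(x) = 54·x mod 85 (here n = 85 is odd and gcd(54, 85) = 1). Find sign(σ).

-1

Orbit of 39 under x↦54x: [39, 66, 79, 16, 14, 76, 24]… (length divides ord_85(54)).
The orbit structure of x ↦ 54x mod 85: 8 orbits of sizes [16, 16, 16, 16, 16, 2, 2, 1].
Σ(ℓ_i−1) = 85−8 = 77; sign = (−1)^77 = -1.
Via Zolotarev, sign(π_{54}) = (54|85) = -1.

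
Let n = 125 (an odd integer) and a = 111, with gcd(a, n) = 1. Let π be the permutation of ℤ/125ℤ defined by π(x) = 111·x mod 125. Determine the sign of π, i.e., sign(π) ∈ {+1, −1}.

+1

Start at x=56: 56 → 91 → 101 → 86 → 46 → 106 → 16 → … (one orbit).
The orbit structure of x ↦ 111x mod 125: 13 orbits of sizes [25, 25, 25, 25, 5, 5, 5, 5, 1, 1, 1, 1, 1].
13 cycles on 125: each ℓ→(−1)^(ℓ−1), product (−1)^112 = +1.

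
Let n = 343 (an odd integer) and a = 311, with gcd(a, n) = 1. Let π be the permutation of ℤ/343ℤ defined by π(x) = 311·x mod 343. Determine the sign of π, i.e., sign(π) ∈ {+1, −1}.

Trace 195: π^k(195) = [195, 277, 54, 330, 73, 65, 321] for k=0..6.
4 cycles of lengths [294, 42, 6, 1].
Σ(ℓ_i−1) = 343−4 = 339; sign = (−1)^339 = -1.
The Jacobi symbol (311|343) = -1 (Zolotarev) agrees.

-1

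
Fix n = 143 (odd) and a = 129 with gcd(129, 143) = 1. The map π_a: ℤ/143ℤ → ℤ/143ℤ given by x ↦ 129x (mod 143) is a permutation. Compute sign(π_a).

Orbit of 90 under x↦129x: [90, 27, 51, 1, 129, 53, 116]… (length divides ord_143(129)).
The orbit structure of x ↦ 129x mod 143: 20 orbits of sizes [10, 10, 10, 10, 10, 10, 10, 10, 10, 10, 10, 10, 10, 2, 2, 2, 2, 2, 2, 1].
n − c = 143 − 20 = 123; sign = (−1)^123 = -1.
Zolotarev: (129|143) = -1, matching the cycle-count sign.

-1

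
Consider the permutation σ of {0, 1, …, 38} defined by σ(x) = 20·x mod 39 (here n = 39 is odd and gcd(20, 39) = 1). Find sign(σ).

Start at x=20: 20 → 10 → 5 → 22 → 11 → 25 → 32 → … (one orbit).
π_20 has 5 disjoint cycles with lengths [12, 12, 12, 2, 1] on {0,…,38}.
n − c = 39 − 5 = 34; sign = (−1)^34 = +1.

+1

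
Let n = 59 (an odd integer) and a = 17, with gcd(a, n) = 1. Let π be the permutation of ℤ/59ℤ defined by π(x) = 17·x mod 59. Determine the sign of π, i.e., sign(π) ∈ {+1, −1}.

Trace 12: π^k(12) = [12, 27, 46, 15, 19, 28, 4] for k=0..6.
The orbit structure of x ↦ 17x mod 59: 3 orbits of sizes [29, 29, 1].
n − c = 59 − 3 = 56; sign = (−1)^56 = +1.

+1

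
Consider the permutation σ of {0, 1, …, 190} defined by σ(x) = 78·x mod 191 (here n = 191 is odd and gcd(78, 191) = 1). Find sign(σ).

Start at x=2: 2 → 156 → 135 → 25 → 40 → 64 → 26 → … (one orbit).
Cycle lengths of π_78 on ℤ/191ℤ: [95, 95, 1]; 3 cycles in total.
191 − 3 = 188 transpositions; sign(π) = (−1)^188 = +1.

+1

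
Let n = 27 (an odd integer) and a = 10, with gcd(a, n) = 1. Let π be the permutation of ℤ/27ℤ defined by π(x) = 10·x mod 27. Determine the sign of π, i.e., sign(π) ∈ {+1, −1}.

+1

Start at x=10: 10 → 19 → 1 → 10 (one orbit).
Cycle type of π: 3×6 + 1×9; total 15 cycles.
sign(π) = (−1)^{n − #cycles} = (−1)^{27−15} = (−1)^12 = +1.
Via Zolotarev, sign(π_{10}) = (10|27) = +1.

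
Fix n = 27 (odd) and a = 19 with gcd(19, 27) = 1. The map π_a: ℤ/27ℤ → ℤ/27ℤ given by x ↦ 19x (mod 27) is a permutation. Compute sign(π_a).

Trace 1: π^k(1) = [1, 19, 10] for k=0..2.
Cycle lengths of π_19 on ℤ/27ℤ: [3, 3, 3, 3, 3, 3, 1, 1, 1, 1, 1, 1, 1, 1, 1]; 15 cycles in total.
With 15 cycles on 27 points, sign = (−1)^{27−15} = +1.

+1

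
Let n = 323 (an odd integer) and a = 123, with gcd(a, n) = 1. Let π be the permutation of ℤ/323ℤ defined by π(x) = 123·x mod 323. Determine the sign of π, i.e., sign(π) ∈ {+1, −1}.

Trace 271: π^k(271) = [271, 64, 120, 225, 220, 251, 188] for k=0..6.
π_123 has 15 disjoint cycles with lengths [36, 36, 36, 36, 36, 36, 36, 36, 9, 9, 4, 4, 4, 4, 1] on {0,…,322}.
n − c = 323 − 15 = 308; sign = (−1)^308 = +1.
Check: (123/323) = +1 by Zolotarev.

+1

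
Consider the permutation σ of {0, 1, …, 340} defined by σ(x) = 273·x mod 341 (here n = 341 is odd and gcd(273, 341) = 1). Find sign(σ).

+1

Start at x=67: 67 → 218 → 180 → 36 → 280 → 56 → 284 → … (one orbit).
33 cycles of lengths [15, 15, 15, 15, 15, 15, 15, 15, 15, 15, 15, 15, 15, 15, 15, 15, 15, 15, 15, 15, 5, 5, 3, 3, 3, 3, 3, 3, 3, 3, 3, 3, 1].
341 − 33 = 308 transpositions; sign(π) = (−1)^308 = +1.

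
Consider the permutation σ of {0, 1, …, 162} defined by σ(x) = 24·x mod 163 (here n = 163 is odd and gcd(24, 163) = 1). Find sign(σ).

Trace 100: π^k(100) = [100, 118, 61, 160, 91, 65, 93] for k=0..6.
The orbit structure of x ↦ 24x mod 163: 3 orbits of sizes [81, 81, 1].
With 3 cycles on 163 points, sign = (−1)^{163−3} = +1.
(24|163)_J = +1 (Zolotarev's lemma cross-check).

+1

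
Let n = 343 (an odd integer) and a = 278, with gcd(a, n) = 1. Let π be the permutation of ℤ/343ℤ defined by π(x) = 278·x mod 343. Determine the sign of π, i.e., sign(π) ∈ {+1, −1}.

-1

Orbit of 62 under x↦278x: [62, 86, 241, 113, 201, 312, 300]… (length divides ord_343(278)).
The orbit structure of x ↦ 278x mod 343: 4 orbits of sizes [294, 42, 6, 1].
4 cycles on 343: each ℓ→(−1)^(ℓ−1), product (−1)^339 = -1.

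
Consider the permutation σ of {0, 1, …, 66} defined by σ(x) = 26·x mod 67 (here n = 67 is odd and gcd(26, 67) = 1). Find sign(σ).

+1

Trace 22: π^k(22) = [22, 36, 65, 15, 55, 23, 62] for k=0..6.
Cycle type of π: 33×2 + 1; total 3 cycles.
Σ(ℓ_i−1) = 67−3 = 64; sign = (−1)^64 = +1.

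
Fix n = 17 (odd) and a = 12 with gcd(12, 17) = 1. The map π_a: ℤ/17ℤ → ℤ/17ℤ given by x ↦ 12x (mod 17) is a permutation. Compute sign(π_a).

-1

Trace 11: π^k(11) = [11, 13, 3, 2, 7, 16, 5] for k=0..6.
π_12 has 2 disjoint cycles with lengths [16, 1] on {0,…,16}.
n − c = 17 − 2 = 15; sign = (−1)^15 = -1.
Via Zolotarev, sign(π_{12}) = (12|17) = -1.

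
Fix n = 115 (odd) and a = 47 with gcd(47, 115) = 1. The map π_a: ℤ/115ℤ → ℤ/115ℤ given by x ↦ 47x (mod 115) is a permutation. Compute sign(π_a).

-1

Trace 47: π^k(47) = [47, 24, 93, 1] for k=0..3.
The orbit structure of x ↦ 47x mod 115: 46 orbits of sizes [4, 4, 4, 4, 4, 4, 4, 4, 4, 4, 4, 4, 4, 4, 4, 4, 4, 4, 4, 4, 4, 4, 4, 1, 1, 1, 1, 1, 1, 1, 1, 1, 1, 1, 1, 1, 1, 1, 1, 1, 1, 1, 1, 1, 1, 1].
n − c = 115 − 46 = 69; sign = (−1)^69 = -1.
The Jacobi symbol (47|115) = -1 (Zolotarev) agrees.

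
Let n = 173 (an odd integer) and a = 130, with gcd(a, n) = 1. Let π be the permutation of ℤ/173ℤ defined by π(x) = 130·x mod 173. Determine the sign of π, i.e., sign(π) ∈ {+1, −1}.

Trace 116: π^k(116) = [116, 29, 137, 164, 41, 140, 35] for k=0..6.
The orbit structure of x ↦ 130x mod 173: 3 orbits of sizes [86, 86, 1].
sign(π) = (−1)^{n − #cycles} = (−1)^{173−3} = (−1)^170 = +1.

+1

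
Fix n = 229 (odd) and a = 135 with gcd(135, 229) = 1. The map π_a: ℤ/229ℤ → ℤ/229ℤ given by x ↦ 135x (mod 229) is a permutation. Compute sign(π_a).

Trace 95: π^k(95) = [95, 1, 135, 134, 228, 94] for k=0..5.
The orbit structure of x ↦ 135x mod 229: 39 orbits of sizes [6, 6, 6, 6, 6, 6, 6, 6, 6, 6, 6, 6, 6, 6, 6, 6, 6, 6, 6, 6, 6, 6, 6, 6, 6, 6, 6, 6, 6, 6, 6, 6, 6, 6, 6, 6, 6, 6, 1].
229 − 39 = 190 transpositions; sign(π) = (−1)^190 = +1.
The Jacobi symbol (135|229) = +1 (Zolotarev) agrees.

+1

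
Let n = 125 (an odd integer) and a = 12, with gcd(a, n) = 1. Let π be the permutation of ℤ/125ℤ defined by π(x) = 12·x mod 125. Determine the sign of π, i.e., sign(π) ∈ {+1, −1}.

Start at x=117: 117 → 29 → 98 → 51 → 112 → 94 → 3 → … (one orbit).
4 cycles of lengths [100, 20, 4, 1].
Σ(ℓ_i−1) = 125−4 = 121; sign = (−1)^121 = -1.
Zolotarev: (12|125) = -1, matching the cycle-count sign.

-1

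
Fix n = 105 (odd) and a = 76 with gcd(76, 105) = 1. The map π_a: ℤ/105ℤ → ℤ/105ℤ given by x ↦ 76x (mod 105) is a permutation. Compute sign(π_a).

-1

Start at x=1: 1 → 76 → 1 (one orbit).
The orbit structure of x ↦ 76x mod 105: 60 orbits of sizes [2, 2, 2, 2, 2, 2, 2, 2, 2, 2, 2, 2, 2, 2, 2, 2, 2, 2, 2, 2, 2, 2, 2, 2, 2, 2, 2, 2, 2, 2, 2, 2, 2, 2, 2, 2, 2, 2, 2, 2, 2, 2, 2, 2, 2, 1, 1, 1, 1, 1, 1, 1, 1, 1, 1, 1, 1, 1, 1, 1].
Σ(ℓ_i−1) = 105−60 = 45; sign = (−1)^45 = -1.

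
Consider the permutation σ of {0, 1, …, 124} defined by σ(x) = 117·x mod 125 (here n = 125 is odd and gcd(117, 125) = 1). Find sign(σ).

Trace 51: π^k(51) = [51, 92, 14, 13, 21, 82, 94] for k=0..6.
The orbit structure of x ↦ 117x mod 125: 4 orbits of sizes [100, 20, 4, 1].
With 4 cycles on 125 points, sign = (−1)^{125−4} = -1.
Check: (117/125) = -1 by Zolotarev.

-1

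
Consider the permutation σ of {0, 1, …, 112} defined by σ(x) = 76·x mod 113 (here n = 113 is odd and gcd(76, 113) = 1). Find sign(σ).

-1

Trace 103: π^k(103) = [103, 31, 96, 64, 5, 41, 65] for k=0..6.
Cycle lengths of π_76 on ℤ/113ℤ: [112, 1]; 2 cycles in total.
2 cycles on 113: each ℓ→(−1)^(ℓ−1), product (−1)^111 = -1.
Via Zolotarev, sign(π_{76}) = (76|113) = -1.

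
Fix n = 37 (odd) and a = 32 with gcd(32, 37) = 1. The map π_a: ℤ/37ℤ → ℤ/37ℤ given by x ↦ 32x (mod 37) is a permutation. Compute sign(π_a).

Start at x=16: 16 → 31 → 30 → 35 → 10 → 24 → 28 → … (one orbit).
Cycle lengths of π_32 on ℤ/37ℤ: [36, 1]; 2 cycles in total.
sign(π) = (−1)^{n − #cycles} = (−1)^{37−2} = (−1)^35 = -1.
(32|37)_J = -1 (Zolotarev's lemma cross-check).

-1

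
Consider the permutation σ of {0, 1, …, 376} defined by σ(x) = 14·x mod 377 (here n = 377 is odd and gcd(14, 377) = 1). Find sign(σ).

-1

Start at x=14: 14 → 196 → 105 → 339 → 222 → 92 → 157 → … (one orbit).
The orbit structure of x ↦ 14x mod 377: 26 orbits of sizes [28, 28, 28, 28, 28, 28, 28, 28, 28, 28, 28, 28, 28, 1, 1, 1, 1, 1, 1, 1, 1, 1, 1, 1, 1, 1].
Σ(ℓ_i−1) = 377−26 = 351; sign = (−1)^351 = -1.
The Jacobi symbol (14|377) = -1 (Zolotarev) agrees.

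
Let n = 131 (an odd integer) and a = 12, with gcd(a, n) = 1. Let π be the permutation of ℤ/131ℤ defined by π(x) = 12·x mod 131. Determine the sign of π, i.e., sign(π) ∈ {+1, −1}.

+1

Trace 65: π^k(65) = [65, 125, 59, 53, 112, 34, 15] for k=0..6.
The orbit structure of x ↦ 12x mod 131: 3 orbits of sizes [65, 65, 1].
With 3 cycles on 131 points, sign = (−1)^{131−3} = +1.
Via Zolotarev, sign(π_{12}) = (12|131) = +1.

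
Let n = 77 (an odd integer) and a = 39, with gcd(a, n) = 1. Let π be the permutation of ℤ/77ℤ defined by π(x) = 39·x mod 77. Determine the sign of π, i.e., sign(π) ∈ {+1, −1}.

-1

Orbit of 57 under x↦39x: [57, 67, 72, 36, 18, 9, 43]… (length divides ord_77(39)).
Decompose π into cycles: lengths [30, 30, 10, 3, 3, 1] (6 cycles, including the fixed point 0).
With 6 cycles on 77 points, sign = (−1)^{77−6} = -1.
Zolotarev: (39|77) = -1, matching the cycle-count sign.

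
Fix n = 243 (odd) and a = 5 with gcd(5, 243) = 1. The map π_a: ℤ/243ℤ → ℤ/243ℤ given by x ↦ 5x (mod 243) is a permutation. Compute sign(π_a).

Trace 187: π^k(187) = [187, 206, 58, 47, 235, 203, 43] for k=0..6.
Decompose π into cycles: lengths [162, 54, 18, 6, 2, 1] (6 cycles, including the fixed point 0).
Σ(ℓ_i−1) = 243−6 = 237; sign = (−1)^237 = -1.
(5|243)_J = -1 (Zolotarev's lemma cross-check).

-1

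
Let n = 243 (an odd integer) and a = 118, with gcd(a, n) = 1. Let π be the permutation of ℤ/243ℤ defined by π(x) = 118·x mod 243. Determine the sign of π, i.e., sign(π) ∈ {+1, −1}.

+1

Start at x=208: 208 → 1 → 118 → 73 → 109 → 226 → 181 → … (one orbit).
Decompose π into cycles: lengths [27, 27, 27, 27, 27, 27, 9, 9, 9, 9, 9, 9, 3, 3, 3, 3, 3, 3, 1, 1, 1, 1, 1, 1, 1, 1, 1] (27 cycles, including the fixed point 0).
243 − 27 = 216 transpositions; sign(π) = (−1)^216 = +1.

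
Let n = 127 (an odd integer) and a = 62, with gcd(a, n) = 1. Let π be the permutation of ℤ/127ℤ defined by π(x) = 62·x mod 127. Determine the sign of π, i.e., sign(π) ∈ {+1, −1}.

Trace 44: π^k(44) = [44, 61, 99, 42, 64, 31, 17] for k=0..6.
π_62 has 3 disjoint cycles with lengths [63, 63, 1] on {0,…,126}.
Σ(ℓ_i−1) = 127−3 = 124; sign = (−1)^124 = +1.
The Jacobi symbol (62|127) = +1 (Zolotarev) agrees.

+1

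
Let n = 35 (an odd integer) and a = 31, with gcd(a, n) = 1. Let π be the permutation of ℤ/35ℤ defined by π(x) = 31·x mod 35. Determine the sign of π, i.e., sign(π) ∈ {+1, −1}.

-1

Trace 11: π^k(11) = [11, 26, 1, 31, 16, 6] for k=0..5.
10 cycles of lengths [6, 6, 6, 6, 6, 1, 1, 1, 1, 1].
35 − 10 = 25 transpositions; sign(π) = (−1)^25 = -1.
(31|35)_J = -1 (Zolotarev's lemma cross-check).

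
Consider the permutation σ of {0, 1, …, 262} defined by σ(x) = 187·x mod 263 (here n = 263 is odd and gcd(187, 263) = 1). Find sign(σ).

Start at x=50: 50 → 145 → 26 → 128 → 3 → 35 → 233 → … (one orbit).
The orbit structure of x ↦ 187x mod 263: 3 orbits of sizes [131, 131, 1].
With 3 cycles on 263 points, sign = (−1)^{263−3} = +1.
The Jacobi symbol (187|263) = +1 (Zolotarev) agrees.

+1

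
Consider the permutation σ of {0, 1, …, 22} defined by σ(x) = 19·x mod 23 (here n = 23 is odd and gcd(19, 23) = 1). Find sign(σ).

-1

Start at x=3: 3 → 11 → 2 → 15 → 9 → 10 → 6 → … (one orbit).
Decompose π into cycles: lengths [22, 1] (2 cycles, including the fixed point 0).
23 − 2 = 21 transpositions; sign(π) = (−1)^21 = -1.
Via Zolotarev, sign(π_{19}) = (19|23) = -1.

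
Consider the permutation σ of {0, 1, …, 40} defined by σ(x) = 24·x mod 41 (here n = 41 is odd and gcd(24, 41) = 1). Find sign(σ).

Trace 34: π^k(34) = [34, 37, 27, 33, 13, 25, 26] for k=0..6.
The orbit structure of x ↦ 24x mod 41: 2 orbits of sizes [40, 1].
2 cycles on 41: each ℓ→(−1)^(ℓ−1), product (−1)^39 = -1.
(24|41)_J = -1 (Zolotarev's lemma cross-check).

-1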